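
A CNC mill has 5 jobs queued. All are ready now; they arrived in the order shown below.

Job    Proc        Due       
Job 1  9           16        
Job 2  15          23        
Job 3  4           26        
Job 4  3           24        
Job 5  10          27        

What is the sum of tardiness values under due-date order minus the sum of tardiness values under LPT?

-24

EDD (increasing due date): Job 1 Job 2 Job 4 Job 3 Job 5.
Job 1: 0→9, due 16, tardiness 0
Job 2: 9→24, due 23, tardiness 1
Job 4: 24→27, due 24, tardiness 3
Job 3: 27→31, due 26, tardiness 5
Job 5: 31→41, due 27, tardiness 14
Sum = 0+1+3+5+14 = 23.
LPT (decreasing processing time): Job 2 Job 5 Job 1 Job 3 Job 4.
Job 2: 0→15, due 23, tardiness 0
Job 5: 15→25, due 27, tardiness 0
Job 1: 25→34, due 16, tardiness 18
Job 3: 34→38, due 26, tardiness 12
Job 4: 38→41, due 24, tardiness 17
Sum = 0+0+18+12+17 = 47.
Difference = 23 − 47 = -24.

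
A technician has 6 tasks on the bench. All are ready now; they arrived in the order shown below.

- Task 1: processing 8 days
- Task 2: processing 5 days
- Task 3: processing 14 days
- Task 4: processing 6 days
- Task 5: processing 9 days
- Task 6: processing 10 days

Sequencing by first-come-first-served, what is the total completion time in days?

175

FIFO (arrival order): Task 1 Task 2 Task 3 Task 4 Task 5 Task 6.
Task 1: 0→8
Task 2: 8→13
Task 3: 13→27
Task 4: 27→33
Task 5: 33→42
Task 6: 42→52
Sum = 8+13+27+33+42+52 = 175.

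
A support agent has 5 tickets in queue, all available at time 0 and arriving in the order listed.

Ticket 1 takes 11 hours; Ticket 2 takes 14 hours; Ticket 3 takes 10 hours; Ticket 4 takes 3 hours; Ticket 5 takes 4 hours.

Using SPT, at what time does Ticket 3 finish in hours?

SPT (increasing processing time): Ticket 4 Ticket 5 Ticket 3 Ticket 1 Ticket 2.
Ticket 4: 0→3
Ticket 5: 3→7
Ticket 3: 7→17

17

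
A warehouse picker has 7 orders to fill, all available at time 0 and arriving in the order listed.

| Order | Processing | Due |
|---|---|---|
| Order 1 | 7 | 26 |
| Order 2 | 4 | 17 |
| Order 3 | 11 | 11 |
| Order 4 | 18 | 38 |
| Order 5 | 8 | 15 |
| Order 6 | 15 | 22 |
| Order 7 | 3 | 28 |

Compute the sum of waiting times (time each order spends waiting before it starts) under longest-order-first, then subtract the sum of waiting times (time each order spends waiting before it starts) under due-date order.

LPT (decreasing processing time): Order 4 Order 6 Order 3 Order 5 Order 1 Order 2 Order 7.
Order 4: waits 0, runs 0→18
Order 6: waits 18, runs 18→33
Order 3: waits 33, runs 33→44
Order 5: waits 44, runs 44→52
Order 1: waits 52, runs 52→59
Order 2: waits 59, runs 59→63
Order 7: waits 63, runs 63→66
Sum = 0+18+33+44+52+59+63 = 269.
EDD (increasing due date): Order 3 Order 5 Order 2 Order 6 Order 1 Order 7 Order 4.
Order 3: waits 0, runs 0→11
Order 5: waits 11, runs 11→19
Order 2: waits 19, runs 19→23
Order 6: waits 23, runs 23→38
Order 1: waits 38, runs 38→45
Order 7: waits 45, runs 45→48
Order 4: waits 48, runs 48→66
Sum = 0+11+19+23+38+45+48 = 184.
Difference = 269 − 184 = 85.

85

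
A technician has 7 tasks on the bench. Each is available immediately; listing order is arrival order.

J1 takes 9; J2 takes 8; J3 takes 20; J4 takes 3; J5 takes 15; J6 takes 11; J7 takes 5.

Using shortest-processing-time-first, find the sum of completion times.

SPT (increasing processing time): J4 J7 J2 J1 J6 J5 J3.
J4: 0→3
J7: 3→8
J2: 8→16
J1: 16→25
J6: 25→36
J5: 36→51
J3: 51→71
Sum = 3+8+16+25+36+51+71 = 210.

210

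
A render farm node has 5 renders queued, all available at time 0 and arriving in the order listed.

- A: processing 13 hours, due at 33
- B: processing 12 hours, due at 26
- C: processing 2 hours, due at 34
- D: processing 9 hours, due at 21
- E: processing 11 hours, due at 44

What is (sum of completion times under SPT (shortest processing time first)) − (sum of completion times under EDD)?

-31

SPT (increasing processing time): C D E B A.
C: 0→2
D: 2→11
E: 11→22
B: 22→34
A: 34→47
Sum = 2+11+22+34+47 = 116.
EDD (increasing due date): D B A C E.
D: 0→9
B: 9→21
A: 21→34
C: 34→36
E: 36→47
Sum = 9+21+34+36+47 = 147.
Difference = 116 − 147 = -31.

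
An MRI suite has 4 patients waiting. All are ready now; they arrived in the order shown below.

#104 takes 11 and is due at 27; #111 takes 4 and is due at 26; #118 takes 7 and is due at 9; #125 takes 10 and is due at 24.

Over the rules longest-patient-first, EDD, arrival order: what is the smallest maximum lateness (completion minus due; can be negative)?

LPT (decreasing processing time): #104 #125 #118 #111.
#104: 0→11, due 27, lateness -16
#125: 11→21, due 24, lateness -3
#118: 21→28, due 9, lateness 19
#111: 28→32, due 26, lateness 6
Maximum = 19.
EDD (increasing due date): #118 #125 #111 #104.
#118: 0→7, due 9, lateness -2
#125: 7→17, due 24, lateness -7
#111: 17→21, due 26, lateness -5
#104: 21→32, due 27, lateness 5
Maximum = 5.
FIFO (arrival order): #104 #111 #118 #125.
#104: 0→11, due 27, lateness -16
#111: 11→15, due 26, lateness -11
#118: 15→22, due 9, lateness 13
#125: 22→32, due 24, lateness 8
Maximum = 13.
LPT 19, EDD 5, FIFO 13 → minimum 5.

5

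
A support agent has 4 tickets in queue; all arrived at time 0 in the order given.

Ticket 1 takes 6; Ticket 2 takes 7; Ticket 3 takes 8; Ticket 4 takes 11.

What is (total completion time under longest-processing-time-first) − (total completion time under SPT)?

LPT (decreasing processing time): Ticket 4 Ticket 3 Ticket 2 Ticket 1.
Ticket 4: 0→11
Ticket 3: 11→19
Ticket 2: 19→26
Ticket 1: 26→32
Sum = 11+19+26+32 = 88.
SPT (increasing processing time): Ticket 1 Ticket 2 Ticket 3 Ticket 4.
Ticket 1: 0→6
Ticket 2: 6→13
Ticket 3: 13→21
Ticket 4: 21→32
Sum = 6+13+21+32 = 72.
Difference = 88 − 72 = 16.

16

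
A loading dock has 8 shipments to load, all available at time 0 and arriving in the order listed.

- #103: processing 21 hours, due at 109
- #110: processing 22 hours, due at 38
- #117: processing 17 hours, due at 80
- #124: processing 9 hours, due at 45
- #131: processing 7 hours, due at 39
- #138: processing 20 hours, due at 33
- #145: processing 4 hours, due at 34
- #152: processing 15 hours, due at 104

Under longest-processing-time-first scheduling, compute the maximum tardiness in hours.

LPT (decreasing processing time): #110 #103 #138 #117 #152 #124 #131 #145.
#110: 0→22, due 38, tardiness 0
#103: 22→43, due 109, tardiness 0
#138: 43→63, due 33, tardiness 30
#117: 63→80, due 80, tardiness 0
#152: 80→95, due 104, tardiness 0
#124: 95→104, due 45, tardiness 59
#131: 104→111, due 39, tardiness 72
#145: 111→115, due 34, tardiness 81
Maximum = 81.

81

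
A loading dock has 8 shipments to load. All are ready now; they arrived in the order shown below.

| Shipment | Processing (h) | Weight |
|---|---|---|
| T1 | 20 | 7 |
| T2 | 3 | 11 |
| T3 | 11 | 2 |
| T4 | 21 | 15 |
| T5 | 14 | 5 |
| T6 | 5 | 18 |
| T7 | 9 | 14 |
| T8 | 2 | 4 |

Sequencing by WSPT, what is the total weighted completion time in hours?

WSPT (decreasing weight/processing-time ratio): T2 T6 T8 T7 T4 T5 T1 T3.
T2: finishes 3, weight 11, w·C = 33
T6: finishes 8, weight 18, w·C = 144
T8: finishes 10, weight 4, w·C = 40
T7: finishes 19, weight 14, w·C = 266
T4: finishes 40, weight 15, w·C = 600
T5: finishes 54, weight 5, w·C = 270
T1: finishes 74, weight 7, w·C = 518
T3: finishes 85, weight 2, w·C = 170
Sum = 33+144+40+266+600+270+518+170 = 2041.

2041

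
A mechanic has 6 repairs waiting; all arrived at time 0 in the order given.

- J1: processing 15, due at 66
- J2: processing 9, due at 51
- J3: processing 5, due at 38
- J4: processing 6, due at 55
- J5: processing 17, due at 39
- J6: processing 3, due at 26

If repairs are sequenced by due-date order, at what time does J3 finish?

8

EDD (increasing due date): J6 J3 J5 J2 J4 J1.
J6: 0→3
J3: 3→8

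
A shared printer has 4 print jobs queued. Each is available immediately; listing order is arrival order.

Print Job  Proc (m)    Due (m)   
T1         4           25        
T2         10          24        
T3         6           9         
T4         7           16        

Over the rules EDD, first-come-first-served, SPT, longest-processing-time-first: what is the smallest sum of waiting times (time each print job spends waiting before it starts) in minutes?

EDD (increasing due date): T3 T4 T2 T1.
T3: waits 0, runs 0→6
T4: waits 6, runs 6→13
T2: waits 13, runs 13→23
T1: waits 23, runs 23→27
Sum = 0+6+13+23 = 42.
FIFO (arrival order): T1 T2 T3 T4.
T1: waits 0, runs 0→4
T2: waits 4, runs 4→14
T3: waits 14, runs 14→20
T4: waits 20, runs 20→27
Sum = 0+4+14+20 = 38.
SPT (increasing processing time): T1 T3 T4 T2.
T1: waits 0, runs 0→4
T3: waits 4, runs 4→10
T4: waits 10, runs 10→17
T2: waits 17, runs 17→27
Sum = 0+4+10+17 = 31.
LPT (decreasing processing time): T2 T4 T3 T1.
T2: waits 0, runs 0→10
T4: waits 10, runs 10→17
T3: waits 17, runs 17→23
T1: waits 23, runs 23→27
Sum = 0+10+17+23 = 50.
EDD 42, FIFO 38, SPT 31, LPT 50 → minimum 31.

31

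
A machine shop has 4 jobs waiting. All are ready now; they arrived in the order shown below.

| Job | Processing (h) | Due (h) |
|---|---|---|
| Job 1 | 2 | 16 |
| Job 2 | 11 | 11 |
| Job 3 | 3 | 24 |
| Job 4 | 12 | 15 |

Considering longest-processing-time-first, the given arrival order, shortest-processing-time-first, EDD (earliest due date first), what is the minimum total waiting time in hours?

23

LPT (decreasing processing time): Job 4 Job 2 Job 3 Job 1.
Job 4: waits 0, runs 0→12
Job 2: waits 12, runs 12→23
Job 3: waits 23, runs 23→26
Job 1: waits 26, runs 26→28
Sum = 0+12+23+26 = 61.
FIFO (arrival order): Job 1 Job 2 Job 3 Job 4.
Job 1: waits 0, runs 0→2
Job 2: waits 2, runs 2→13
Job 3: waits 13, runs 13→16
Job 4: waits 16, runs 16→28
Sum = 0+2+13+16 = 31.
SPT (increasing processing time): Job 1 Job 3 Job 2 Job 4.
Job 1: waits 0, runs 0→2
Job 3: waits 2, runs 2→5
Job 2: waits 5, runs 5→16
Job 4: waits 16, runs 16→28
Sum = 0+2+5+16 = 23.
EDD (increasing due date): Job 2 Job 4 Job 1 Job 3.
Job 2: waits 0, runs 0→11
Job 4: waits 11, runs 11→23
Job 1: waits 23, runs 23→25
Job 3: waits 25, runs 25→28
Sum = 0+11+23+25 = 59.
LPT 61, FIFO 31, SPT 23, EDD 59 → minimum 23.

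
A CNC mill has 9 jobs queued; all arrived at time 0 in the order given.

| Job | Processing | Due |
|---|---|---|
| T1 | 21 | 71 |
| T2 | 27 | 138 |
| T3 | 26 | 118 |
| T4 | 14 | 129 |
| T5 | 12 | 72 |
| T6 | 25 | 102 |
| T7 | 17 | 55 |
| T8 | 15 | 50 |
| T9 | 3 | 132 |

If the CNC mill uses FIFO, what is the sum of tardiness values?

273

FIFO (arrival order): T1 T2 T3 T4 T5 T6 T7 T8 T9.
T1: 0→21, due 71, tardiness 0
T2: 21→48, due 138, tardiness 0
T3: 48→74, due 118, tardiness 0
T4: 74→88, due 129, tardiness 0
T5: 88→100, due 72, tardiness 28
T6: 100→125, due 102, tardiness 23
T7: 125→142, due 55, tardiness 87
T8: 142→157, due 50, tardiness 107
T9: 157→160, due 132, tardiness 28
Sum = 0+0+0+0+28+23+87+107+28 = 273.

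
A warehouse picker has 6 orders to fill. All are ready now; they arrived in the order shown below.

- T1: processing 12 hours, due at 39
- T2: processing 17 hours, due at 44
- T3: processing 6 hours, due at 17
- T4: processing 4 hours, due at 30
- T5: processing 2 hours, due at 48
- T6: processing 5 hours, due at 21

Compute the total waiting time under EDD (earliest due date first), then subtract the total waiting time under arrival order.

EDD (increasing due date): T3 T6 T4 T1 T2 T5.
T3: waits 0, runs 0→6
T6: waits 6, runs 6→11
T4: waits 11, runs 11→15
T1: waits 15, runs 15→27
T2: waits 27, runs 27→44
T5: waits 44, runs 44→46
Sum = 0+6+11+15+27+44 = 103.
FIFO (arrival order): T1 T2 T3 T4 T5 T6.
T1: waits 0, runs 0→12
T2: waits 12, runs 12→29
T3: waits 29, runs 29→35
T4: waits 35, runs 35→39
T5: waits 39, runs 39→41
T6: waits 41, runs 41→46
Sum = 0+12+29+35+39+41 = 156.
Difference = 103 − 156 = -53.

-53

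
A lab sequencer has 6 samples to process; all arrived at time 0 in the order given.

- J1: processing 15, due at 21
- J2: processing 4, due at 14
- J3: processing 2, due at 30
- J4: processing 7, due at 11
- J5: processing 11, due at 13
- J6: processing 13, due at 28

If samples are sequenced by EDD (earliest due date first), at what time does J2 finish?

EDD (increasing due date): J4 J5 J2 J1 J6 J3.
J4: 0→7
J5: 7→18
J2: 18→22

22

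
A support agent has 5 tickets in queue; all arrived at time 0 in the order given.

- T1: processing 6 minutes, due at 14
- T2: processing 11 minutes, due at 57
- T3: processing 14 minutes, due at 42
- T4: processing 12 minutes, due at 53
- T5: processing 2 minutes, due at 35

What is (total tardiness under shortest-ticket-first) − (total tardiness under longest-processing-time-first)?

-36

SPT (increasing processing time): T5 T1 T2 T4 T3.
T5: 0→2, due 35, tardiness 0
T1: 2→8, due 14, tardiness 0
T2: 8→19, due 57, tardiness 0
T4: 19→31, due 53, tardiness 0
T3: 31→45, due 42, tardiness 3
Sum = 0+0+0+0+3 = 3.
LPT (decreasing processing time): T3 T4 T2 T1 T5.
T3: 0→14, due 42, tardiness 0
T4: 14→26, due 53, tardiness 0
T2: 26→37, due 57, tardiness 0
T1: 37→43, due 14, tardiness 29
T5: 43→45, due 35, tardiness 10
Sum = 0+0+0+29+10 = 39.
Difference = 3 − 39 = -36.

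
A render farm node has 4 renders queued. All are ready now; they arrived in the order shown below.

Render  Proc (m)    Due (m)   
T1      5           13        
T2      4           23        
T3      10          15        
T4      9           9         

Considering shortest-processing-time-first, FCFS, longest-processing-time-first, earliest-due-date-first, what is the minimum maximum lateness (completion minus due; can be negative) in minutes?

9

SPT (increasing processing time): T2 T1 T4 T3.
T2: 0→4, due 23, lateness -19
T1: 4→9, due 13, lateness -4
T4: 9→18, due 9, lateness 9
T3: 18→28, due 15, lateness 13
Maximum = 13.
FIFO (arrival order): T1 T2 T3 T4.
T1: 0→5, due 13, lateness -8
T2: 5→9, due 23, lateness -14
T3: 9→19, due 15, lateness 4
T4: 19→28, due 9, lateness 19
Maximum = 19.
LPT (decreasing processing time): T3 T4 T1 T2.
T3: 0→10, due 15, lateness -5
T4: 10→19, due 9, lateness 10
T1: 19→24, due 13, lateness 11
T2: 24→28, due 23, lateness 5
Maximum = 11.
EDD (increasing due date): T4 T1 T3 T2.
T4: 0→9, due 9, lateness 0
T1: 9→14, due 13, lateness 1
T3: 14→24, due 15, lateness 9
T2: 24→28, due 23, lateness 5
Maximum = 9.
SPT 13, FIFO 19, LPT 11, EDD 9 → minimum 9.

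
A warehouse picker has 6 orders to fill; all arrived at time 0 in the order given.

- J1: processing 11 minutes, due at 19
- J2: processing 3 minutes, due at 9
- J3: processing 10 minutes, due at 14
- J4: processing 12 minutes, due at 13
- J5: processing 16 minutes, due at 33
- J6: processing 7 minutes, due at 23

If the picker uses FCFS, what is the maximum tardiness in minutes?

FIFO (arrival order): J1 J2 J3 J4 J5 J6.
J1: 0→11, due 19, tardiness 0
J2: 11→14, due 9, tardiness 5
J3: 14→24, due 14, tardiness 10
J4: 24→36, due 13, tardiness 23
J5: 36→52, due 33, tardiness 19
J6: 52→59, due 23, tardiness 36
Maximum = 36.

36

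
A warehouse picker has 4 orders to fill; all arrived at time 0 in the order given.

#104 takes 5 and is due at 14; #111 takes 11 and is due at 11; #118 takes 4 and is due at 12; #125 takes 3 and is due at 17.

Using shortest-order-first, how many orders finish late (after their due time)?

1

SPT (increasing processing time): #125 #118 #104 #111.
#125: 0→3, due 17, tardiness 0
#118: 3→7, due 12, tardiness 0
#104: 7→12, due 14, tardiness 0
#111: 12→23, due 11, tardiness 12
Late orders: 1.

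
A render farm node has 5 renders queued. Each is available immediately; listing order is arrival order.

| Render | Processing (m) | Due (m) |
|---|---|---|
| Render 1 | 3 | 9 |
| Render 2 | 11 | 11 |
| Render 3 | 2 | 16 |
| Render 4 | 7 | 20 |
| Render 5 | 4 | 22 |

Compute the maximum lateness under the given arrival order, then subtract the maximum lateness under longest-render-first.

FIFO (arrival order): Render 1 Render 2 Render 3 Render 4 Render 5.
Render 1: 0→3, due 9, lateness -6
Render 2: 3→14, due 11, lateness 3
Render 3: 14→16, due 16, lateness 0
Render 4: 16→23, due 20, lateness 3
Render 5: 23→27, due 22, lateness 5
Maximum = 5.
LPT (decreasing processing time): Render 2 Render 4 Render 5 Render 1 Render 3.
Render 2: 0→11, due 11, lateness 0
Render 4: 11→18, due 20, lateness -2
Render 5: 18→22, due 22, lateness 0
Render 1: 22→25, due 9, lateness 16
Render 3: 25→27, due 16, lateness 11
Maximum = 16.
Difference = 5 − 16 = -11.

-11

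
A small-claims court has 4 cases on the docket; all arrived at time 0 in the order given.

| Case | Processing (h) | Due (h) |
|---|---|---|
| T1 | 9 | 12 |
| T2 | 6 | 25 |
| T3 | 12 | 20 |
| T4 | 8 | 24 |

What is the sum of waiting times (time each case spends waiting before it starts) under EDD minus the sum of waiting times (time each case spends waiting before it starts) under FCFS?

8

EDD (increasing due date): T1 T3 T4 T2.
T1: waits 0, runs 0→9
T3: waits 9, runs 9→21
T4: waits 21, runs 21→29
T2: waits 29, runs 29→35
Sum = 0+9+21+29 = 59.
FIFO (arrival order): T1 T2 T3 T4.
T1: waits 0, runs 0→9
T2: waits 9, runs 9→15
T3: waits 15, runs 15→27
T4: waits 27, runs 27→35
Sum = 0+9+15+27 = 51.
Difference = 59 − 51 = 8.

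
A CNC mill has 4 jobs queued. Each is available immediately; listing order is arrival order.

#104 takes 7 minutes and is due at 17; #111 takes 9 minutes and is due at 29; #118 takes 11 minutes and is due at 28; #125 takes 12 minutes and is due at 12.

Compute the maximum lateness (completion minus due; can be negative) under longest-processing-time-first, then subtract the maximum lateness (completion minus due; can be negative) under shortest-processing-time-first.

-5

LPT (decreasing processing time): #125 #118 #111 #104.
#125: 0→12, due 12, lateness 0
#118: 12→23, due 28, lateness -5
#111: 23→32, due 29, lateness 3
#104: 32→39, due 17, lateness 22
Maximum = 22.
SPT (increasing processing time): #104 #111 #118 #125.
#104: 0→7, due 17, lateness -10
#111: 7→16, due 29, lateness -13
#118: 16→27, due 28, lateness -1
#125: 27→39, due 12, lateness 27
Maximum = 27.
Difference = 22 − 27 = -5.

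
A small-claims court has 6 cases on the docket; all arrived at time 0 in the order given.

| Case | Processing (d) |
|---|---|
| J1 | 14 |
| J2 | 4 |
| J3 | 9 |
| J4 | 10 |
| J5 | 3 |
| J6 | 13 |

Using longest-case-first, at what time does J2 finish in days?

50

LPT (decreasing processing time): J1 J6 J4 J3 J2 J5.
J1: 0→14
J6: 14→27
J4: 27→37
J3: 37→46
J2: 46→50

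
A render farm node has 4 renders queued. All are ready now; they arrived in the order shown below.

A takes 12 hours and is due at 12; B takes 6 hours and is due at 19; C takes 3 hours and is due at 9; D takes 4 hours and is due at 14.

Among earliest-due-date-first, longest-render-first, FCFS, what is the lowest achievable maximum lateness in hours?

EDD (increasing due date): C A D B.
C: 0→3, due 9, lateness -6
A: 3→15, due 12, lateness 3
D: 15→19, due 14, lateness 5
B: 19→25, due 19, lateness 6
Maximum = 6.
LPT (decreasing processing time): A B D C.
A: 0→12, due 12, lateness 0
B: 12→18, due 19, lateness -1
D: 18→22, due 14, lateness 8
C: 22→25, due 9, lateness 16
Maximum = 16.
FIFO (arrival order): A B C D.
A: 0→12, due 12, lateness 0
B: 12→18, due 19, lateness -1
C: 18→21, due 9, lateness 12
D: 21→25, due 14, lateness 11
Maximum = 12.
EDD 6, LPT 16, FIFO 12 → minimum 6.

6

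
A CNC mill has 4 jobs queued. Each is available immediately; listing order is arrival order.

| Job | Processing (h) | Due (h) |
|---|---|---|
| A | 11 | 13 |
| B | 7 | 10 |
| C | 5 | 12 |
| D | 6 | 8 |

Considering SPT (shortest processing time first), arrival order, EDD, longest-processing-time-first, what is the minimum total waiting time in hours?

SPT (increasing processing time): C D B A.
C: waits 0, runs 0→5
D: waits 5, runs 5→11
B: waits 11, runs 11→18
A: waits 18, runs 18→29
Sum = 0+5+11+18 = 34.
FIFO (arrival order): A B C D.
A: waits 0, runs 0→11
B: waits 11, runs 11→18
C: waits 18, runs 18→23
D: waits 23, runs 23→29
Sum = 0+11+18+23 = 52.
EDD (increasing due date): D B C A.
D: waits 0, runs 0→6
B: waits 6, runs 6→13
C: waits 13, runs 13→18
A: waits 18, runs 18→29
Sum = 0+6+13+18 = 37.
LPT (decreasing processing time): A B D C.
A: waits 0, runs 0→11
B: waits 11, runs 11→18
D: waits 18, runs 18→24
C: waits 24, runs 24→29
Sum = 0+11+18+24 = 53.
SPT 34, FIFO 52, EDD 37, LPT 53 → minimum 34.

34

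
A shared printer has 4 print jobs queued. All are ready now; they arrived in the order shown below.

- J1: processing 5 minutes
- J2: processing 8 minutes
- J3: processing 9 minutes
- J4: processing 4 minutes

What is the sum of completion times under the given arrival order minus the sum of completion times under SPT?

10

FIFO (arrival order): J1 J2 J3 J4.
J1: 0→5
J2: 5→13
J3: 13→22
J4: 22→26
Sum = 5+13+22+26 = 66.
SPT (increasing processing time): J4 J1 J2 J3.
J4: 0→4
J1: 4→9
J2: 9→17
J3: 17→26
Sum = 4+9+17+26 = 56.
Difference = 66 − 56 = 10.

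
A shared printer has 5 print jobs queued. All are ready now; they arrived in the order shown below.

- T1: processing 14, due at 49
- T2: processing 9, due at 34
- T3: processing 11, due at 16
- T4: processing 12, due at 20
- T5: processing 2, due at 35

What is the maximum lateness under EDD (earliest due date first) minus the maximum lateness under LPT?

EDD (increasing due date): T3 T4 T2 T5 T1.
T3: 0→11, due 16, lateness -5
T4: 11→23, due 20, lateness 3
T2: 23→32, due 34, lateness -2
T5: 32→34, due 35, lateness -1
T1: 34→48, due 49, lateness -1
Maximum = 3.
LPT (decreasing processing time): T1 T4 T3 T2 T5.
T1: 0→14, due 49, lateness -35
T4: 14→26, due 20, lateness 6
T3: 26→37, due 16, lateness 21
T2: 37→46, due 34, lateness 12
T5: 46→48, due 35, lateness 13
Maximum = 21.
Difference = 3 − 21 = -18.

-18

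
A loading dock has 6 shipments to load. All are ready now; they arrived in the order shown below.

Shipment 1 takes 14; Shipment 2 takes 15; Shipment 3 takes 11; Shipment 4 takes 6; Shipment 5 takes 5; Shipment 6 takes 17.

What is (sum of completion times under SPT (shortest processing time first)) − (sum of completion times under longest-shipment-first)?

-90

SPT (increasing processing time): Shipment 5 Shipment 4 Shipment 3 Shipment 1 Shipment 2 Shipment 6.
Shipment 5: 0→5
Shipment 4: 5→11
Shipment 3: 11→22
Shipment 1: 22→36
Shipment 2: 36→51
Shipment 6: 51→68
Sum = 5+11+22+36+51+68 = 193.
LPT (decreasing processing time): Shipment 6 Shipment 2 Shipment 1 Shipment 3 Shipment 4 Shipment 5.
Shipment 6: 0→17
Shipment 2: 17→32
Shipment 1: 32→46
Shipment 3: 46→57
Shipment 4: 57→63
Shipment 5: 63→68
Sum = 17+32+46+57+63+68 = 283.
Difference = 193 − 283 = -90.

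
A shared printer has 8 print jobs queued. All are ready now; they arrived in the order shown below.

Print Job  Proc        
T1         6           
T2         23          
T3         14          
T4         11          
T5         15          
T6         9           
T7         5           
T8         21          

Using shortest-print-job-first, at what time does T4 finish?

SPT (increasing processing time): T7 T1 T6 T4 T3 T5 T8 T2.
T7: 0→5
T1: 5→11
T6: 11→20
T4: 20→31

31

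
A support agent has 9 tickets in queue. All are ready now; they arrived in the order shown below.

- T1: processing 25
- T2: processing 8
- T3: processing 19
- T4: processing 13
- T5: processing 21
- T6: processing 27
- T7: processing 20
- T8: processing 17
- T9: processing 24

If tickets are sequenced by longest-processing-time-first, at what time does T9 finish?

LPT (decreasing processing time): T6 T1 T9 T5 T7 T3 T8 T4 T2.
T6: 0→27
T1: 27→52
T9: 52→76

76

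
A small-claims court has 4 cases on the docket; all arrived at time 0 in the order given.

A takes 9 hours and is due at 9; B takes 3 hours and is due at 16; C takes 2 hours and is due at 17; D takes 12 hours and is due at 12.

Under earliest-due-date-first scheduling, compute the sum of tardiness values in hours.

26

EDD (increasing due date): A D B C.
A: 0→9, due 9, tardiness 0
D: 9→21, due 12, tardiness 9
B: 21→24, due 16, tardiness 8
C: 24→26, due 17, tardiness 9
Sum = 0+9+8+9 = 26.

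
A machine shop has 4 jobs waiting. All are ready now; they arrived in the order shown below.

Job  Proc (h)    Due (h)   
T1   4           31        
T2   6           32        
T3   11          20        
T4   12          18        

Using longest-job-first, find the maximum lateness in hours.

3

LPT (decreasing processing time): T4 T3 T2 T1.
T4: 0→12, due 18, lateness -6
T3: 12→23, due 20, lateness 3
T2: 23→29, due 32, lateness -3
T1: 29→33, due 31, lateness 2
Maximum = 3.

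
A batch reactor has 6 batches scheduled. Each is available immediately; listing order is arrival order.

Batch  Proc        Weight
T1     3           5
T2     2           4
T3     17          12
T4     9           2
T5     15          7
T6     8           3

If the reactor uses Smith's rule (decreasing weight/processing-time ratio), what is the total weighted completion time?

799

WSPT (decreasing weight/processing-time ratio): T2 T1 T3 T5 T6 T4.
T2: finishes 2, weight 4, w·C = 8
T1: finishes 5, weight 5, w·C = 25
T3: finishes 22, weight 12, w·C = 264
T5: finishes 37, weight 7, w·C = 259
T6: finishes 45, weight 3, w·C = 135
T4: finishes 54, weight 2, w·C = 108
Sum = 8+25+264+259+135+108 = 799.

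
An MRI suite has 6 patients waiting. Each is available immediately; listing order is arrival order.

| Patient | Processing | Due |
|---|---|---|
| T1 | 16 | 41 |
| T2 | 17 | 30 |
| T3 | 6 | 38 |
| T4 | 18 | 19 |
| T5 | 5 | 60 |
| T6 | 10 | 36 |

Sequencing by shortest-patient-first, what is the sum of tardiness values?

77

SPT (increasing processing time): T5 T3 T6 T1 T2 T4.
T5: 0→5, due 60, tardiness 0
T3: 5→11, due 38, tardiness 0
T6: 11→21, due 36, tardiness 0
T1: 21→37, due 41, tardiness 0
T2: 37→54, due 30, tardiness 24
T4: 54→72, due 19, tardiness 53
Sum = 0+0+0+0+24+53 = 77.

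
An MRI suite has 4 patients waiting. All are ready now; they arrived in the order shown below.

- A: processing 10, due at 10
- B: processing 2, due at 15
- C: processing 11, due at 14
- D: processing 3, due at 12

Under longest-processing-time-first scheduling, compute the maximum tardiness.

LPT (decreasing processing time): C A D B.
C: 0→11, due 14, tardiness 0
A: 11→21, due 10, tardiness 11
D: 21→24, due 12, tardiness 12
B: 24→26, due 15, tardiness 11
Maximum = 12.

12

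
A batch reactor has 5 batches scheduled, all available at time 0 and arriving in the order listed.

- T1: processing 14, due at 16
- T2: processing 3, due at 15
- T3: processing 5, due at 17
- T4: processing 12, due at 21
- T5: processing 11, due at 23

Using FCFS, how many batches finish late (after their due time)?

FIFO (arrival order): T1 T2 T3 T4 T5.
T1: 0→14, due 16, tardiness 0
T2: 14→17, due 15, tardiness 2
T3: 17→22, due 17, tardiness 5
T4: 22→34, due 21, tardiness 13
T5: 34→45, due 23, tardiness 22
Late batches: 4.

4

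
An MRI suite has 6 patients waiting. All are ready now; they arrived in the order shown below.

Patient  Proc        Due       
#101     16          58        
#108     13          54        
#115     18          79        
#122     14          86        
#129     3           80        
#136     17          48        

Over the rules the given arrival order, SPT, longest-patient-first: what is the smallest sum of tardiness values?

FIFO (arrival order): #101 #108 #115 #122 #129 #136.
#101: 0→16, due 58, tardiness 0
#108: 16→29, due 54, tardiness 0
#115: 29→47, due 79, tardiness 0
#122: 47→61, due 86, tardiness 0
#129: 61→64, due 80, tardiness 0
#136: 64→81, due 48, tardiness 33
Sum = 0+0+0+0+0+33 = 33.
SPT (increasing processing time): #129 #108 #122 #101 #136 #115.
#129: 0→3, due 80, tardiness 0
#108: 3→16, due 54, tardiness 0
#122: 16→30, due 86, tardiness 0
#101: 30→46, due 58, tardiness 0
#136: 46→63, due 48, tardiness 15
#115: 63→81, due 79, tardiness 2
Sum = 0+0+0+0+15+2 = 17.
LPT (decreasing processing time): #115 #136 #101 #122 #108 #129.
#115: 0→18, due 79, tardiness 0
#136: 18→35, due 48, tardiness 0
#101: 35→51, due 58, tardiness 0
#122: 51→65, due 86, tardiness 0
#108: 65→78, due 54, tardiness 24
#129: 78→81, due 80, tardiness 1
Sum = 0+0+0+0+24+1 = 25.
FIFO 33, SPT 17, LPT 25 → minimum 17.

17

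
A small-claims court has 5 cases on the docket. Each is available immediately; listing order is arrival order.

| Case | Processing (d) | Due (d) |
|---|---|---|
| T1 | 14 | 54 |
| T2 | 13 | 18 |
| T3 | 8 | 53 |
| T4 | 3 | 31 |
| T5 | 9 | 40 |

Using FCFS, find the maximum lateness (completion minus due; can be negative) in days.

9

FIFO (arrival order): T1 T2 T3 T4 T5.
T1: 0→14, due 54, lateness -40
T2: 14→27, due 18, lateness 9
T3: 27→35, due 53, lateness -18
T4: 35→38, due 31, lateness 7
T5: 38→47, due 40, lateness 7
Maximum = 9.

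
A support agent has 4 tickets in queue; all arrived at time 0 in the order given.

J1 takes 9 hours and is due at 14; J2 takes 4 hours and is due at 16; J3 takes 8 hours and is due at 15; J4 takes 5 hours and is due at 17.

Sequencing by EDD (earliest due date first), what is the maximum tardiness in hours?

EDD (increasing due date): J1 J3 J2 J4.
J1: 0→9, due 14, tardiness 0
J3: 9→17, due 15, tardiness 2
J2: 17→21, due 16, tardiness 5
J4: 21→26, due 17, tardiness 9
Maximum = 9.

9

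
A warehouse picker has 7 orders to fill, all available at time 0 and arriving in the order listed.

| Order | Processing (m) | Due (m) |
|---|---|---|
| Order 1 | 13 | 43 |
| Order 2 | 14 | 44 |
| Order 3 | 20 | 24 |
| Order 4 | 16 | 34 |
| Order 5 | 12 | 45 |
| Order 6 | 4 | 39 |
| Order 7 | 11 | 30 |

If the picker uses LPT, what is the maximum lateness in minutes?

LPT (decreasing processing time): Order 3 Order 4 Order 2 Order 1 Order 5 Order 7 Order 6.
Order 3: 0→20, due 24, lateness -4
Order 4: 20→36, due 34, lateness 2
Order 2: 36→50, due 44, lateness 6
Order 1: 50→63, due 43, lateness 20
Order 5: 63→75, due 45, lateness 30
Order 7: 75→86, due 30, lateness 56
Order 6: 86→90, due 39, lateness 51
Maximum = 56.

56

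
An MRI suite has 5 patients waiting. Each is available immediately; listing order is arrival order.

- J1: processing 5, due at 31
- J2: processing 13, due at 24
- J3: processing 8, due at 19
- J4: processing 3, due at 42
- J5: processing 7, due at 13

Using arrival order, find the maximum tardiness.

23

FIFO (arrival order): J1 J2 J3 J4 J5.
J1: 0→5, due 31, tardiness 0
J2: 5→18, due 24, tardiness 0
J3: 18→26, due 19, tardiness 7
J4: 26→29, due 42, tardiness 0
J5: 29→36, due 13, tardiness 23
Maximum = 23.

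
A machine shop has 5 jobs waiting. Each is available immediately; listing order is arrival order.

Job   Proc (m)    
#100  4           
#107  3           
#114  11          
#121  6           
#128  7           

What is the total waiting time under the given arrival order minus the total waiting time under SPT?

FIFO (arrival order): #100 #107 #114 #121 #128.
#100: waits 0, runs 0→4
#107: waits 4, runs 4→7
#114: waits 7, runs 7→18
#121: waits 18, runs 18→24
#128: waits 24, runs 24→31
Sum = 0+4+7+18+24 = 53.
SPT (increasing processing time): #107 #100 #121 #128 #114.
#107: waits 0, runs 0→3
#100: waits 3, runs 3→7
#121: waits 7, runs 7→13
#128: waits 13, runs 13→20
#114: waits 20, runs 20→31
Sum = 0+3+7+13+20 = 43.
Difference = 53 − 43 = 10.

10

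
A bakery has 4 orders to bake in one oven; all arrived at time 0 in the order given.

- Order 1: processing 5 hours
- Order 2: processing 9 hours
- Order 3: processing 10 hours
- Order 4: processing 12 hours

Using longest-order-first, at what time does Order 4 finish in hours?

12

LPT (decreasing processing time): Order 4 Order 3 Order 2 Order 1.
Order 4: 0→12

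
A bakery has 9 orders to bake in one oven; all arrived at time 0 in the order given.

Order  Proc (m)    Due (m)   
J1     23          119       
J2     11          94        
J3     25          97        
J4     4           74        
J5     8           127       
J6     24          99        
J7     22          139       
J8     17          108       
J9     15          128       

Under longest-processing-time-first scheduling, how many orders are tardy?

4

LPT (decreasing processing time): J3 J6 J1 J7 J8 J9 J2 J5 J4.
J3: 0→25, due 97, tardiness 0
J6: 25→49, due 99, tardiness 0
J1: 49→72, due 119, tardiness 0
J7: 72→94, due 139, tardiness 0
J8: 94→111, due 108, tardiness 3
J9: 111→126, due 128, tardiness 0
J2: 126→137, due 94, tardiness 43
J5: 137→145, due 127, tardiness 18
J4: 145→149, due 74, tardiness 75
Late orders: 4.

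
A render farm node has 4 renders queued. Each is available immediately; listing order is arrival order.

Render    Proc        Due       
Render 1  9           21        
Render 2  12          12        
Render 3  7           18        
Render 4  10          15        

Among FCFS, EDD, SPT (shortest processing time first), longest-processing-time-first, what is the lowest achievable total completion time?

FIFO (arrival order): Render 1 Render 2 Render 3 Render 4.
Render 1: 0→9
Render 2: 9→21
Render 3: 21→28
Render 4: 28→38
Sum = 9+21+28+38 = 96.
EDD (increasing due date): Render 2 Render 4 Render 3 Render 1.
Render 2: 0→12
Render 4: 12→22
Render 3: 22→29
Render 1: 29→38
Sum = 12+22+29+38 = 101.
SPT (increasing processing time): Render 3 Render 1 Render 4 Render 2.
Render 3: 0→7
Render 1: 7→16
Render 4: 16→26
Render 2: 26→38
Sum = 7+16+26+38 = 87.
LPT (decreasing processing time): Render 2 Render 4 Render 1 Render 3.
Render 2: 0→12
Render 4: 12→22
Render 1: 22→31
Render 3: 31→38
Sum = 12+22+31+38 = 103.
FIFO 96, EDD 101, SPT 87, LPT 103 → minimum 87.

87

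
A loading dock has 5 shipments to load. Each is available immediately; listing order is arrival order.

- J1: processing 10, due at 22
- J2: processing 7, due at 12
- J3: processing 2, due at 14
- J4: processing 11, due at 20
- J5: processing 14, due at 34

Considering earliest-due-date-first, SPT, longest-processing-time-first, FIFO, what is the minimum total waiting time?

60

EDD (increasing due date): J2 J3 J4 J1 J5.
J2: waits 0, runs 0→7
J3: waits 7, runs 7→9
J4: waits 9, runs 9→20
J1: waits 20, runs 20→30
J5: waits 30, runs 30→44
Sum = 0+7+9+20+30 = 66.
SPT (increasing processing time): J3 J2 J1 J4 J5.
J3: waits 0, runs 0→2
J2: waits 2, runs 2→9
J1: waits 9, runs 9→19
J4: waits 19, runs 19→30
J5: waits 30, runs 30→44
Sum = 0+2+9+19+30 = 60.
LPT (decreasing processing time): J5 J4 J1 J2 J3.
J5: waits 0, runs 0→14
J4: waits 14, runs 14→25
J1: waits 25, runs 25→35
J2: waits 35, runs 35→42
J3: waits 42, runs 42→44
Sum = 0+14+25+35+42 = 116.
FIFO (arrival order): J1 J2 J3 J4 J5.
J1: waits 0, runs 0→10
J2: waits 10, runs 10→17
J3: waits 17, runs 17→19
J4: waits 19, runs 19→30
J5: waits 30, runs 30→44
Sum = 0+10+17+19+30 = 76.
EDD 66, SPT 60, LPT 116, FIFO 76 → minimum 60.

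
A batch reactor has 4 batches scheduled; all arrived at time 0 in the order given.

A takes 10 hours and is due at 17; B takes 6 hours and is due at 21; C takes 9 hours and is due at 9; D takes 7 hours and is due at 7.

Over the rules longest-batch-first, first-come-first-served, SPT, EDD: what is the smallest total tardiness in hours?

LPT (decreasing processing time): A C D B.
A: 0→10, due 17, tardiness 0
C: 10→19, due 9, tardiness 10
D: 19→26, due 7, tardiness 19
B: 26→32, due 21, tardiness 11
Sum = 0+10+19+11 = 40.
FIFO (arrival order): A B C D.
A: 0→10, due 17, tardiness 0
B: 10→16, due 21, tardiness 0
C: 16→25, due 9, tardiness 16
D: 25→32, due 7, tardiness 25
Sum = 0+0+16+25 = 41.
SPT (increasing processing time): B D C A.
B: 0→6, due 21, tardiness 0
D: 6→13, due 7, tardiness 6
C: 13→22, due 9, tardiness 13
A: 22→32, due 17, tardiness 15
Sum = 0+6+13+15 = 34.
EDD (increasing due date): D C A B.
D: 0→7, due 7, tardiness 0
C: 7→16, due 9, tardiness 7
A: 16→26, due 17, tardiness 9
B: 26→32, due 21, tardiness 11
Sum = 0+7+9+11 = 27.
LPT 40, FIFO 41, SPT 34, EDD 27 → minimum 27.

27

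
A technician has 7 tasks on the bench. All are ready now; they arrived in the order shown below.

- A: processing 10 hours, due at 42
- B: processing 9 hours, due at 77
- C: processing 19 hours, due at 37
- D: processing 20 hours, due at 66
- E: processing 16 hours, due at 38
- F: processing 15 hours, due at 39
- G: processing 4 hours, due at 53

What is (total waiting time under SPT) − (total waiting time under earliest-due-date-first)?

SPT (increasing processing time): G B A F E C D.
G: waits 0, runs 0→4
B: waits 4, runs 4→13
A: waits 13, runs 13→23
F: waits 23, runs 23→38
E: waits 38, runs 38→54
C: waits 54, runs 54→73
D: waits 73, runs 73→93
Sum = 0+4+13+23+38+54+73 = 205.
EDD (increasing due date): C E F A G D B.
C: waits 0, runs 0→19
E: waits 19, runs 19→35
F: waits 35, runs 35→50
A: waits 50, runs 50→60
G: waits 60, runs 60→64
D: waits 64, runs 64→84
B: waits 84, runs 84→93
Sum = 0+19+35+50+60+64+84 = 312.
Difference = 205 − 312 = -107.

-107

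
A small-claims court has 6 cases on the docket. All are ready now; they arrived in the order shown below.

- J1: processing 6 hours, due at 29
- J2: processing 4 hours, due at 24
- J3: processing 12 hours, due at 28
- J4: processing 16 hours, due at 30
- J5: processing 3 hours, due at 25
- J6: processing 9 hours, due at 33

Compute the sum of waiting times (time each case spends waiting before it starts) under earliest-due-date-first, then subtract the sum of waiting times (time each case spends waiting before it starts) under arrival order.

-21

EDD (increasing due date): J2 J5 J3 J1 J4 J6.
J2: waits 0, runs 0→4
J5: waits 4, runs 4→7
J3: waits 7, runs 7→19
J1: waits 19, runs 19→25
J4: waits 25, runs 25→41
J6: waits 41, runs 41→50
Sum = 0+4+7+19+25+41 = 96.
FIFO (arrival order): J1 J2 J3 J4 J5 J6.
J1: waits 0, runs 0→6
J2: waits 6, runs 6→10
J3: waits 10, runs 10→22
J4: waits 22, runs 22→38
J5: waits 38, runs 38→41
J6: waits 41, runs 41→50
Sum = 0+6+10+22+38+41 = 117.
Difference = 96 − 117 = -21.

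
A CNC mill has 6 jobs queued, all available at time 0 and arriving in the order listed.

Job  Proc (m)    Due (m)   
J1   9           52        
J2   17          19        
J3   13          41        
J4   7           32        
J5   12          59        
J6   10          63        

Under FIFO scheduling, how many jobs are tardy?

3

FIFO (arrival order): J1 J2 J3 J4 J5 J6.
J1: 0→9, due 52, tardiness 0
J2: 9→26, due 19, tardiness 7
J3: 26→39, due 41, tardiness 0
J4: 39→46, due 32, tardiness 14
J5: 46→58, due 59, tardiness 0
J6: 58→68, due 63, tardiness 5
Late jobs: 3.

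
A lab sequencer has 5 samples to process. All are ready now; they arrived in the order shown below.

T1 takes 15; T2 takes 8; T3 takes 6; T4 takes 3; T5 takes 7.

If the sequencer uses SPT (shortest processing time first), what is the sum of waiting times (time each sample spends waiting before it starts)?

52

SPT (increasing processing time): T4 T3 T5 T2 T1.
T4: waits 0, runs 0→3
T3: waits 3, runs 3→9
T5: waits 9, runs 9→16
T2: waits 16, runs 16→24
T1: waits 24, runs 24→39
Sum = 0+3+9+16+24 = 52.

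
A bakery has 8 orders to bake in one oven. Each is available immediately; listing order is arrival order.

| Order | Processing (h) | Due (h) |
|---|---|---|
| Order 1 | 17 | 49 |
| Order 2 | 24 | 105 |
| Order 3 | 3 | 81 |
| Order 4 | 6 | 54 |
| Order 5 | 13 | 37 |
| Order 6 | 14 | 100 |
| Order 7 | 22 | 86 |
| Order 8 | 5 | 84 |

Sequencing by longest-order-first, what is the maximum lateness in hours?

53

LPT (decreasing processing time): Order 2 Order 7 Order 1 Order 6 Order 5 Order 4 Order 8 Order 3.
Order 2: 0→24, due 105, lateness -81
Order 7: 24→46, due 86, lateness -40
Order 1: 46→63, due 49, lateness 14
Order 6: 63→77, due 100, lateness -23
Order 5: 77→90, due 37, lateness 53
Order 4: 90→96, due 54, lateness 42
Order 8: 96→101, due 84, lateness 17
Order 3: 101→104, due 81, lateness 23
Maximum = 53.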